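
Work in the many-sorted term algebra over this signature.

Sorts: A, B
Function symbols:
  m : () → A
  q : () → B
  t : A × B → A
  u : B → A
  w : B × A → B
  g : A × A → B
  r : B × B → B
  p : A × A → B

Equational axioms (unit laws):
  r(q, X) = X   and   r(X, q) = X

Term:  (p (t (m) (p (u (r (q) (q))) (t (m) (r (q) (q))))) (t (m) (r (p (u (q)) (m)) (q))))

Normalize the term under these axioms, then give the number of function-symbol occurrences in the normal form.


1. (p (t (m) (p (u (r (q) (q))) (t (m) (r (q) (q))))) (t (m) (r (p (u (q)) (m)) (q))))  →  (p (t (m) (p (u (q)) (t (m) (r (q) (q))))) (t (m) (r (p (u (q)) (m)) (q))))
2. (p (t (m) (p (u (q)) (t (m) (r (q) (q))))) (t (m) (r (p (u (q)) (m)) (q))))  →  (p (t (m) (p (u (q)) (t (m) (q)))) (t (m) (r (p (u (q)) (m)) (q))))
3. (p (t (m) (p (u (q)) (t (m) (q)))) (t (m) (r (p (u (q)) (m)) (q))))  →  (p (t (m) (p (u (q)) (t (m) (q)))) (t (m) (p (u (q)) (m))))
normal form: (p (t (m) (p (u (q)) (t (m) (q)))) (t (m) (p (u (q)) (m))))

size = 15


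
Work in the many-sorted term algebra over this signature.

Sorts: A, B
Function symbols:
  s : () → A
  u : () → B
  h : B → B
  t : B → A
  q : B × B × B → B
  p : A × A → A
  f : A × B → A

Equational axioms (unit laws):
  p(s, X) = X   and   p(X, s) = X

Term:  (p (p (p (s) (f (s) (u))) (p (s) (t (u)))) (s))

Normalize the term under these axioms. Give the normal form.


1. (p (p (p (s) (f (s) (u))) (p (s) (t (u)))) (s))  →  (p (p (s) (f (s) (u))) (p (s) (t (u))))
2. (p (p (s) (f (s) (u))) (p (s) (t (u))))  →  (p (f (s) (u)) (p (s) (t (u))))
3. (p (f (s) (u)) (p (s) (t (u))))  →  (p (f (s) (u)) (t (u)))

normal form = (p (f (s) (u)) (t (u)))


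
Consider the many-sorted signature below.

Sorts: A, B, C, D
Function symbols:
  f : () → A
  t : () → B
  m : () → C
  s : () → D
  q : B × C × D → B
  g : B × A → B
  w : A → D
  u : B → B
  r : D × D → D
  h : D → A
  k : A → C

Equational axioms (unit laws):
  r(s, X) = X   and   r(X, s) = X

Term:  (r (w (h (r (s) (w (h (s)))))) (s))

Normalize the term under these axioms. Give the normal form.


1. (r (w (h (r (s) (w (h (s)))))) (s))  →  (w (h (r (s) (w (h (s))))))
2. (w (h (r (s) (w (h (s))))))  →  (w (h (w (h (s)))))

normal form = (w (h (w (h (s)))))


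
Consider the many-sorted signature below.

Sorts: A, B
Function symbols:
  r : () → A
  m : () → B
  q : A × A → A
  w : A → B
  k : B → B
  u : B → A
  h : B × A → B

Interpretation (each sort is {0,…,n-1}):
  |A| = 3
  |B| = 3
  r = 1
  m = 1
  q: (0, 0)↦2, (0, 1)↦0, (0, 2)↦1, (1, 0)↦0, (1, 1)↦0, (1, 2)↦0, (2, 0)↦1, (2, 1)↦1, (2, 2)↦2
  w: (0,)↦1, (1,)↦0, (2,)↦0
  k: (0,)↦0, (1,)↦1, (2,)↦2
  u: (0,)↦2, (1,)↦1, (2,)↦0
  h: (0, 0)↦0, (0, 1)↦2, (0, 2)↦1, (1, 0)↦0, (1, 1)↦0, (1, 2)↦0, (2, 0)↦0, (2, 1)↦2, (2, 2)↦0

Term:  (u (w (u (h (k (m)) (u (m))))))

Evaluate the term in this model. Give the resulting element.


  m = 1
  (k (m)) = k(1,) = 1
  m = 1
  (u (m)) = u(1,) = 1
  (h (k (m)) (u (m))) = h(1, 1) = 0
  (u (h (k (m)) (u (m)))) = u(0,) = 2
  (w (u (h (k (m)) (u (m))))) = w(2,) = 0
  (u (w (u (h (k (m)) (u (m)))))) = u(0,) = 2

value = 2


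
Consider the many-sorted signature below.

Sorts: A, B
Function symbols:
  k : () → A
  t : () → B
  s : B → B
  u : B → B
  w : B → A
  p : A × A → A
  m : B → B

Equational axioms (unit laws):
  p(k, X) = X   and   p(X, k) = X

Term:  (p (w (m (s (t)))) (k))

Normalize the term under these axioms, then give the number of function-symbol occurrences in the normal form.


1. (p (w (m (s (t)))) (k))  →  (w (m (s (t))))
normal form: (w (m (s (t))))

size = 4


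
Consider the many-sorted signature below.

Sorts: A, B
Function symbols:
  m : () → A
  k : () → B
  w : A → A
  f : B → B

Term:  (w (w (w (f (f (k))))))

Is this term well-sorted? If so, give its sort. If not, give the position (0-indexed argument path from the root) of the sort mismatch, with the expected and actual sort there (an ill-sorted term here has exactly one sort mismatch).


ill-sorted at position [0, 0, 0]: expected A, got B

          (k) : B
        (f (k)) : B
      (f (f (k))) : B
    (w (f (f (k)))) : ✗ arg 0 at [0, 0, 0] has sort B, expected A


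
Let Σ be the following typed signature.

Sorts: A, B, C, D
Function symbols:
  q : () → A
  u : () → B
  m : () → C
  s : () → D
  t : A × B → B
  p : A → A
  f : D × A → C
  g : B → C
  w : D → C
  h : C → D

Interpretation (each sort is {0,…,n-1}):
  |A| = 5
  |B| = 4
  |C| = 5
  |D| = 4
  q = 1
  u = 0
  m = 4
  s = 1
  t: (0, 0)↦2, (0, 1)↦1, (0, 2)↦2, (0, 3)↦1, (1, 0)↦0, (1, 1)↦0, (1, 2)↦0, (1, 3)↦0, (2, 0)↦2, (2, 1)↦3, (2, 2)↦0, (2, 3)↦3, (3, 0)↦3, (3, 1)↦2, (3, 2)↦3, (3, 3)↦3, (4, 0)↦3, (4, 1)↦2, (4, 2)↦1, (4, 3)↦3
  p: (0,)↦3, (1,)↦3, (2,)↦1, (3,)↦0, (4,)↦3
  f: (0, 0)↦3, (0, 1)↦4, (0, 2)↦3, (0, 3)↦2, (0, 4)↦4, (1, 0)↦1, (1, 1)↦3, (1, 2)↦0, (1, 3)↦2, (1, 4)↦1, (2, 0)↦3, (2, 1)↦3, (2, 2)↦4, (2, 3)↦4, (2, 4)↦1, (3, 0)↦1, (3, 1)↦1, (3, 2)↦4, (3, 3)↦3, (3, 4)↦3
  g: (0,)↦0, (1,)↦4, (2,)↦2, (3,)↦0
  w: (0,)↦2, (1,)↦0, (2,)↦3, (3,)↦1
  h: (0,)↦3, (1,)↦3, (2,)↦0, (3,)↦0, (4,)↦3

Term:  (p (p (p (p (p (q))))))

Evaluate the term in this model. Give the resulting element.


  q = 1
  (p (q)) = p(1,) = 3
  (p (p (q))) = p(3,) = 0
  (p (p (p (q)))) = p(0,) = 3
  (p (p (p (p (q))))) = p(3,) = 0
  (p (p (p (p (p (q)))))) = p(0,) = 3

value = 3


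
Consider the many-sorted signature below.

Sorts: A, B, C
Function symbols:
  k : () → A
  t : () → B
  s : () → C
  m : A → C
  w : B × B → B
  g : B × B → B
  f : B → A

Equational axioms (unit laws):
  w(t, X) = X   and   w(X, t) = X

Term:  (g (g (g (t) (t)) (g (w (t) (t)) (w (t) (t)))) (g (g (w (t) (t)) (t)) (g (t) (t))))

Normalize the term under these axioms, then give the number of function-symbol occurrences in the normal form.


1. (g (g (g (t) (t)) (g (w (t) (t)) (w (t) (t)))) (g (g (w (t) (t)) (t)) (g (t) (t))))  →  (g (g (g (t) (t)) (g (t) (w (t) (t)))) (g (g (w (t) (t)) (t)) (g (t) (t))))
2. (g (g (g (t) (t)) (g (t) (w (t) (t)))) (g (g (w (t) (t)) (t)) (g (t) (t))))  →  (g (g (g (t) (t)) (g (t) (t))) (g (g (w (t) (t)) (t)) (g (t) (t))))
3. (g (g (g (t) (t)) (g (t) (t))) (g (g (w (t) (t)) (t)) (g (t) (t))))  →  (g (g (g (t) (t)) (g (t) (t))) (g (g (t) (t)) (g (t) (t))))
normal form: (g (g (g (t) (t)) (g (t) (t))) (g (g (t) (t)) (g (t) (t))))

size = 15


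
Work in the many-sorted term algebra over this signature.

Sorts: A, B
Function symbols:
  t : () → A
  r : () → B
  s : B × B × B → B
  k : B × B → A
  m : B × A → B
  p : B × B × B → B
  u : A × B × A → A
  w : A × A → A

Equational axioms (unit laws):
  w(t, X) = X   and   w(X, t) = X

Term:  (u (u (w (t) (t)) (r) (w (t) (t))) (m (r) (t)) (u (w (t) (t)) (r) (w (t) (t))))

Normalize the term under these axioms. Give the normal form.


normal form = (u (u (t) (r) (t)) (m (r) (t)) (u (t) (r) (t)))

1. (u (u (w (t) (t)) (r) (w (t) (t))) (m (r) (t)) (u (w (t) (t)) (r) (w (t) (t))))  →  (u (u (t) (r) (w (t) (t))) (m (r) (t)) (u (w (t) (t)) (r) (w (t) (t))))
2. (u (u (t) (r) (w (t) (t))) (m (r) (t)) (u (w (t) (t)) (r) (w (t) (t))))  →  (u (u (t) (r) (t)) (m (r) (t)) (u (w (t) (t)) (r) (w (t) (t))))
3. (u (u (t) (r) (t)) (m (r) (t)) (u (w (t) (t)) (r) (w (t) (t))))  →  (u (u (t) (r) (t)) (m (r) (t)) (u (t) (r) (w (t) (t))))
4. (u (u (t) (r) (t)) (m (r) (t)) (u (t) (r) (w (t) (t))))  →  (u (u (t) (r) (t)) (m (r) (t)) (u (t) (r) (t)))


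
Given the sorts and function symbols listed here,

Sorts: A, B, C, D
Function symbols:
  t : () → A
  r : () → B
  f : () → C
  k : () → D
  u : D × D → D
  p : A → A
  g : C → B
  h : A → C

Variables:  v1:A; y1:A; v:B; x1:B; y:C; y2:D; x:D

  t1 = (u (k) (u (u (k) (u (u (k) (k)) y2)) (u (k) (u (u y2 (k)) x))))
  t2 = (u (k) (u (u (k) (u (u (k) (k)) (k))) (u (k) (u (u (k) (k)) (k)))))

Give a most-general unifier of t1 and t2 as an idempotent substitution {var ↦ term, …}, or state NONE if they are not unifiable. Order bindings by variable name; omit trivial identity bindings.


{x ↦ (k), y2 ↦ (k)}


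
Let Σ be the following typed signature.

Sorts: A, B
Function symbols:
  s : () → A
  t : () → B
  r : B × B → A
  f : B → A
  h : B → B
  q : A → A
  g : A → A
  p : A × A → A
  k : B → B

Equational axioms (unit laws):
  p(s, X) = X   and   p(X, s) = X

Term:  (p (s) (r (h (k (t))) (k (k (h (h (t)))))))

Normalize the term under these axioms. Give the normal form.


1. (p (s) (r (h (k (t))) (k (k (h (h (t)))))))  →  (r (h (k (t))) (k (k (h (h (t))))))

normal form = (r (h (k (t))) (k (k (h (h (t))))))


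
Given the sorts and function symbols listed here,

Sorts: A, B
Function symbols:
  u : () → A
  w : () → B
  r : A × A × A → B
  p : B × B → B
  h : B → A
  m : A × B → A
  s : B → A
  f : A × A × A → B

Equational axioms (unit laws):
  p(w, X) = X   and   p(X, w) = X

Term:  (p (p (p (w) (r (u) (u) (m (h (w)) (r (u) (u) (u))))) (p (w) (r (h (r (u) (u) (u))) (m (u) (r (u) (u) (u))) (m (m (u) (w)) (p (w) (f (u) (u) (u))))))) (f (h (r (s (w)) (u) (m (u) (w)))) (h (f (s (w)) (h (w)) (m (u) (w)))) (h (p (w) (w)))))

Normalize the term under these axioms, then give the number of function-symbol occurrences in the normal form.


1. (p (p (p (w) (r (u) (u) (m (h (w)) (r (u) (u) (u))))) (p (w) (r (h (r (u) (u) (u))) (m (u) (r (u) (u) (u))) (m (m (u) (w)) (p (w) (f (u) (u) (u))))))) (f (h (r (s (w)) (u) (m (u) (w)))) (h (f (s (w)) (h (w)) (m (u) (w)))) (h (p (w) (w)))))  →  (p (p (r (u) (u) (m (h (w)) (r (u) (u) (u)))) (p (w) (r (h (r (u) (u) (u))) (m (u) (r (u) (u) (u))) (m (m (u) (w)) (p (w) (f (u) (u) (u))))))) (f (h (r (s (w)) (u) (m (u) (w)))) (h (f (s (w)) (h (w)) (m (u) (w)))) (h (p (w) (w)))))
2. (p (p (r (u) (u) (m (h (w)) (r (u) (u) (u)))) (p (w) (r (h (r (u) (u) (u))) (m (u) (r (u) (u) (u))) (m (m (u) (w)) (p (w) (f (u) (u) (u))))))) (f (h (r (s (w)) (u) (m (u) (w)))) (h (f (s (w)) (h (w)) (m (u) (w)))) (h (p (w) (w)))))  →  (p (p (r (u) (u) (m (h (w)) (r (u) (u) (u)))) (r (h (r (u) (u) (u))) (m (u) (r (u) (u) (u))) (m (m (u) (w)) (p (w) (f (u) (u) (u)))))) (f (h (r (s (w)) (u) (m (u) (w)))) (h (f (s (w)) (h (w)) (m (u) (w)))) (h (p (w) (w)))))
3. (p (p (r (u) (u) (m (h (w)) (r (u) (u) (u)))) (r (h (r (u) (u) (u))) (m (u) (r (u) (u) (u))) (m (m (u) (w)) (p (w) (f (u) (u) (u)))))) (f (h (r (s (w)) (u) (m (u) (w)))) (h (f (s (w)) (h (w)) (m (u) (w)))) (h (p (w) (w)))))  →  (p (p (r (u) (u) (m (h (w)) (r (u) (u) (u)))) (r (h (r (u) (u) (u))) (m (u) (r (u) (u) (u))) (m (m (u) (w)) (f (u) (u) (u))))) (f (h (r (s (w)) (u) (m (u) (w)))) (h (f (s (w)) (h (w)) (m (u) (w)))) (h (p (w) (w)))))
4. (p (p (r (u) (u) (m (h (w)) (r (u) (u) (u)))) (r (h (r (u) (u) (u))) (m (u) (r (u) (u) (u))) (m (m (u) (w)) (f (u) (u) (u))))) (f (h (r (s (w)) (u) (m (u) (w)))) (h (f (s (w)) (h (w)) (m (u) (w)))) (h (p (w) (w)))))  →  (p (p (r (u) (u) (m (h (w)) (r (u) (u) (u)))) (r (h (r (u) (u) (u))) (m (u) (r (u) (u) (u))) (m (m (u) (w)) (f (u) (u) (u))))) (f (h (r (s (w)) (u) (m (u) (w)))) (h (f (s (w)) (h (w)) (m (u) (w)))) (h (w))))
normal form: (p (p (r (u) (u) (m (h (w)) (r (u) (u) (u)))) (r (h (r (u) (u) (u))) (m (u) (r (u) (u) (u))) (m (m (u) (w)) (f (u) (u) (u))))) (f (h (r (s (w)) (u) (m (u) (w)))) (h (f (s (w)) (h (w)) (m (u) (w)))) (h (w))))

size = 52


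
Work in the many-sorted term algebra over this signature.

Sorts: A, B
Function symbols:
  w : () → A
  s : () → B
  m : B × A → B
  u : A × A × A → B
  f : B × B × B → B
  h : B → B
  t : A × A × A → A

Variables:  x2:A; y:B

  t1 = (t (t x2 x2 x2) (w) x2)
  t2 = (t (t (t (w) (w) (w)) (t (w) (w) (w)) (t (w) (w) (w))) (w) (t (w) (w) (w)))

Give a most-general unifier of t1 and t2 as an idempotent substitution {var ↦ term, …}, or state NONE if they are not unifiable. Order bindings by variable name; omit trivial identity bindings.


{x2 ↦ (t (w) (w) (w))}


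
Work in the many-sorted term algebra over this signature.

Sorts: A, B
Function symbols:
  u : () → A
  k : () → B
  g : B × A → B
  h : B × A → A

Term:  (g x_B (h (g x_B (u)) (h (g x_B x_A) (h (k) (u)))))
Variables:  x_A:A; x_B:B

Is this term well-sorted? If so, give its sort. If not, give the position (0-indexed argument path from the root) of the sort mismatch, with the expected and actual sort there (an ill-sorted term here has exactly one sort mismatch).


  x_B : B
      x_B : B
      (u) : A
    (g x_B (u)) : B
        x_B : B
        x_A : A
      (g x_B x_A) : B
        (k) : B
        (u) : A
      (h (k) (u)) : A
    (h (g x_B x_A) (h (k) (u))) : A
  (h (g x_B (u)) (h (g x_B x_A) (h (k) (u)))) : A
(g x_B (h (g x_B (u)) (h (g x_B x_A) (h (k) (u))))) : B

well-sorted; sort = B


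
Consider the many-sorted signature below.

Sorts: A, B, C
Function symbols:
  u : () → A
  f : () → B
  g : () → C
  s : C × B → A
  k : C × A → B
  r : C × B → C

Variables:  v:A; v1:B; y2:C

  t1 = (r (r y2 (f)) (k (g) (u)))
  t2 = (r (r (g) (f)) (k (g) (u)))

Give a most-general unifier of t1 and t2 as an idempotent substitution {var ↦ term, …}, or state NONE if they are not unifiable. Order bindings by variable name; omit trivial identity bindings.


{y2 ↦ (g)}


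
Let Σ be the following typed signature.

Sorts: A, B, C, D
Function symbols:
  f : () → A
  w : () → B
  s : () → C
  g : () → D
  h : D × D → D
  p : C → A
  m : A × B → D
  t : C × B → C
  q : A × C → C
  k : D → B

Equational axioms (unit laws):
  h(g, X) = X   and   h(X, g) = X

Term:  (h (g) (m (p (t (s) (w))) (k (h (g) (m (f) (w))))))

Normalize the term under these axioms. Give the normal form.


1. (h (g) (m (p (t (s) (w))) (k (h (g) (m (f) (w))))))  →  (m (p (t (s) (w))) (k (h (g) (m (f) (w)))))
2. (m (p (t (s) (w))) (k (h (g) (m (f) (w)))))  →  (m (p (t (s) (w))) (k (m (f) (w))))

normal form = (m (p (t (s) (w))) (k (m (f) (w))))


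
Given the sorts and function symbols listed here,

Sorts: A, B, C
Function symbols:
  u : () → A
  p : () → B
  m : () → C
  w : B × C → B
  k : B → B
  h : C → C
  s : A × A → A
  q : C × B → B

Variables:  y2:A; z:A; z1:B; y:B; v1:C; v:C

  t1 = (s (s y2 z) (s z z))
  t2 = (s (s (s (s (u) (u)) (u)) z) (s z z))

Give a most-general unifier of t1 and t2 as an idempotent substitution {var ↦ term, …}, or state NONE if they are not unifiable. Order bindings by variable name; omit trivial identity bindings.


{y2 ↦ (s (s (u) (u)) (u))}


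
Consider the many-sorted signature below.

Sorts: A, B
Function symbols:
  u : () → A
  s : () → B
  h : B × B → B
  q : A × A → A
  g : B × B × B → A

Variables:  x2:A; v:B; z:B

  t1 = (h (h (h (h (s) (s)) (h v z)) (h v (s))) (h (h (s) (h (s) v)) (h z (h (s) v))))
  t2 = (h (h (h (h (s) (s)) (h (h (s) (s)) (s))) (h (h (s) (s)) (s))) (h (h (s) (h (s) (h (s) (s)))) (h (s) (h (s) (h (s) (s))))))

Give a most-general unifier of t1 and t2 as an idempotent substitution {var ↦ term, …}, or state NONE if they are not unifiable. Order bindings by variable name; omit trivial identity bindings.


{v ↦ (h (s) (s)), z ↦ (s)}


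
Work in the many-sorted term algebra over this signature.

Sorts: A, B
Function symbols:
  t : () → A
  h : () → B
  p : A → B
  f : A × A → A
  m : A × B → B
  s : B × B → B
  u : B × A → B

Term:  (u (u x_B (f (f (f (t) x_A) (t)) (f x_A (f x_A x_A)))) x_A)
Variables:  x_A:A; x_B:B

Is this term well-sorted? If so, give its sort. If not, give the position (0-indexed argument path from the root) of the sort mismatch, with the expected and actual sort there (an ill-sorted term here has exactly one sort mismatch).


    x_B : B
          (t) : A
          x_A : A
        (f (t) x_A) : A
        (t) : A
      (f (f (t) x_A) (t)) : A
        x_A : A
          x_A : A
          x_A : A
        (f x_A x_A) : A
      (f x_A (f x_A x_A)) : A
    (f (f (f (t) x_A) (t)) (f x_A (f x_A x_A))) : A
  (u x_B (f (f (f (t) x_A) (t)) (f x_A (f x_A x_A)))) : B
  x_A : A
(u (u x_B (f (f (f (t) x_A) (t)) (f x_A (f x_A x_A)))) x_A) : B

well-sorted; sort = B


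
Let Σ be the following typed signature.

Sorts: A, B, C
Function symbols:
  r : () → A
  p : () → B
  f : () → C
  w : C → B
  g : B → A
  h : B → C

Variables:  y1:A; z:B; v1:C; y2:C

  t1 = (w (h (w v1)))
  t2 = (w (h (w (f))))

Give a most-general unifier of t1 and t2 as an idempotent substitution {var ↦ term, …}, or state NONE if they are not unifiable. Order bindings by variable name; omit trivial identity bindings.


{v1 ↦ (f)}


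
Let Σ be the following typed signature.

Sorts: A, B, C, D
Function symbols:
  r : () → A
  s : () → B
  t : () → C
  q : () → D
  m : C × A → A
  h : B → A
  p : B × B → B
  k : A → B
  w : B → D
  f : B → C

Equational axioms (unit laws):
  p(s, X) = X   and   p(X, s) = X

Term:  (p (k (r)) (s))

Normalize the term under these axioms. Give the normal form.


1. (p (k (r)) (s))  →  (k (r))

normal form = (k (r))


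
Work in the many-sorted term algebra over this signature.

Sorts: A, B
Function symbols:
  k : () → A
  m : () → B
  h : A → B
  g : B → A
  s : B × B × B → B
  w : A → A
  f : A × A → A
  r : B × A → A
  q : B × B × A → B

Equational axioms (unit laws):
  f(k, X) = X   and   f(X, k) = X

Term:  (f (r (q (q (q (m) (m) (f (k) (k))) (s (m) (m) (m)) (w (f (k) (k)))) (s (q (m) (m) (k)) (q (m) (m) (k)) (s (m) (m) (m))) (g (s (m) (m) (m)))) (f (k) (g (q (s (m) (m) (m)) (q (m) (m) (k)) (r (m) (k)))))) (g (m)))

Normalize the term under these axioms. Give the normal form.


1. (f (r (q (q (q (m) (m) (f (k) (k))) (s (m) (m) (m)) (w (f (k) (k)))) (s (q (m) (m) (k)) (q (m) (m) (k)) (s (m) (m) (m))) (g (s (m) (m) (m)))) (f (k) (g (q (s (m) (m) (m)) (q (m) (m) (k)) (r (m) (k)))))) (g (m)))  →  (f (r (q (q (q (m) (m) (k)) (s (m) (m) (m)) (w (f (k) (k)))) (s (q (m) (m) (k)) (q (m) (m) (k)) (s (m) (m) (m))) (g (s (m) (m) (m)))) (f (k) (g (q (s (m) (m) (m)) (q (m) (m) (k)) (r (m) (k)))))) (g (m)))
2. (f (r (q (q (q (m) (m) (k)) (s (m) (m) (m)) (w (f (k) (k)))) (s (q (m) (m) (k)) (q (m) (m) (k)) (s (m) (m) (m))) (g (s (m) (m) (m)))) (f (k) (g (q (s (m) (m) (m)) (q (m) (m) (k)) (r (m) (k)))))) (g (m)))  →  (f (r (q (q (q (m) (m) (k)) (s (m) (m) (m)) (w (k))) (s (q (m) (m) (k)) (q (m) (m) (k)) (s (m) (m) (m))) (g (s (m) (m) (m)))) (f (k) (g (q (s (m) (m) (m)) (q (m) (m) (k)) (r (m) (k)))))) (g (m)))
3. (f (r (q (q (q (m) (m) (k)) (s (m) (m) (m)) (w (k))) (s (q (m) (m) (k)) (q (m) (m) (k)) (s (m) (m) (m))) (g (s (m) (m) (m)))) (f (k) (g (q (s (m) (m) (m)) (q (m) (m) (k)) (r (m) (k)))))) (g (m)))  →  (f (r (q (q (q (m) (m) (k)) (s (m) (m) (m)) (w (k))) (s (q (m) (m) (k)) (q (m) (m) (k)) (s (m) (m) (m))) (g (s (m) (m) (m)))) (g (q (s (m) (m) (m)) (q (m) (m) (k)) (r (m) (k))))) (g (m)))

normal form = (f (r (q (q (q (m) (m) (k)) (s (m) (m) (m)) (w (k))) (s (q (m) (m) (k)) (q (m) (m) (k)) (s (m) (m) (m))) (g (s (m) (m) (m)))) (g (q (s (m) (m) (m)) (q (m) (m) (k)) (r (m) (k))))) (g (m)))


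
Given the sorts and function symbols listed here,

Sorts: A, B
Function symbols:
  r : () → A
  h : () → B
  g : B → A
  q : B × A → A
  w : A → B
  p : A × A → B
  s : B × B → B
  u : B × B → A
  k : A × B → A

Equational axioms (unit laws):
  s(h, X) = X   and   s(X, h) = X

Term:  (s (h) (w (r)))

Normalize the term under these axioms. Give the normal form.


normal form = (w (r))

1. (s (h) (w (r)))  →  (w (r))


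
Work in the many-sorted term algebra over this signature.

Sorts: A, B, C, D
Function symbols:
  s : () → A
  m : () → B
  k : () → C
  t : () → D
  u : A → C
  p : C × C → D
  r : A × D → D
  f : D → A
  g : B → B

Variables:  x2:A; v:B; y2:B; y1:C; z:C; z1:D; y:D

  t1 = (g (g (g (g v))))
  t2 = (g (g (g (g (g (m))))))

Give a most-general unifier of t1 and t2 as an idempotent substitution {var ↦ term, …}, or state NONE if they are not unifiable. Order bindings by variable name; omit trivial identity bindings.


{v ↦ (g (m))}


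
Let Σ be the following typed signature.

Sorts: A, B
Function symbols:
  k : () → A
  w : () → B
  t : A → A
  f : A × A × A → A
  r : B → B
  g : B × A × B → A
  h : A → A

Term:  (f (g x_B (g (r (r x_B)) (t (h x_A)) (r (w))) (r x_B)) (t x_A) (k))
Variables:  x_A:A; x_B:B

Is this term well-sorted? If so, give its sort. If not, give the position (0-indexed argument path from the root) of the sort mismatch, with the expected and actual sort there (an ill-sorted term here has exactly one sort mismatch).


well-sorted; sort = A

    x_B : B
          x_B : B
        (r x_B) : B
      (r (r x_B)) : B
          x_A : A
        (h x_A) : A
      (t (h x_A)) : A
        (w) : B
      (r (w)) : B
    (g (r (r x_B)) (t (h x_A)) (r (w))) : A
      x_B : B
    (r x_B) : B
  (g x_B (g (r (r x_B)) (t (h x_A)) (r (w))) (r x_B)) : A
    x_A : A
  (t x_A) : A
  (k) : A
(f (g x_B (g (r (r x_B)) (t (h x_A)) (r (w))) (r x_B)) (t x_A) (k)) : A


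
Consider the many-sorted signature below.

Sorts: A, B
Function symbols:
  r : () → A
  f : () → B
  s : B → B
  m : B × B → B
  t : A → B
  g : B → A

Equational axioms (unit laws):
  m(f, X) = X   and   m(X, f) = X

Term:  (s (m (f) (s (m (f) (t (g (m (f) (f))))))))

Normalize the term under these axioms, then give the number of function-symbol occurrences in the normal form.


1. (s (m (f) (s (m (f) (t (g (m (f) (f))))))))  →  (s (s (m (f) (t (g (m (f) (f)))))))
2. (s (s (m (f) (t (g (m (f) (f)))))))  →  (s (s (t (g (m (f) (f))))))
3. (s (s (t (g (m (f) (f))))))  →  (s (s (t (g (f)))))
normal form: (s (s (t (g (f)))))

size = 5


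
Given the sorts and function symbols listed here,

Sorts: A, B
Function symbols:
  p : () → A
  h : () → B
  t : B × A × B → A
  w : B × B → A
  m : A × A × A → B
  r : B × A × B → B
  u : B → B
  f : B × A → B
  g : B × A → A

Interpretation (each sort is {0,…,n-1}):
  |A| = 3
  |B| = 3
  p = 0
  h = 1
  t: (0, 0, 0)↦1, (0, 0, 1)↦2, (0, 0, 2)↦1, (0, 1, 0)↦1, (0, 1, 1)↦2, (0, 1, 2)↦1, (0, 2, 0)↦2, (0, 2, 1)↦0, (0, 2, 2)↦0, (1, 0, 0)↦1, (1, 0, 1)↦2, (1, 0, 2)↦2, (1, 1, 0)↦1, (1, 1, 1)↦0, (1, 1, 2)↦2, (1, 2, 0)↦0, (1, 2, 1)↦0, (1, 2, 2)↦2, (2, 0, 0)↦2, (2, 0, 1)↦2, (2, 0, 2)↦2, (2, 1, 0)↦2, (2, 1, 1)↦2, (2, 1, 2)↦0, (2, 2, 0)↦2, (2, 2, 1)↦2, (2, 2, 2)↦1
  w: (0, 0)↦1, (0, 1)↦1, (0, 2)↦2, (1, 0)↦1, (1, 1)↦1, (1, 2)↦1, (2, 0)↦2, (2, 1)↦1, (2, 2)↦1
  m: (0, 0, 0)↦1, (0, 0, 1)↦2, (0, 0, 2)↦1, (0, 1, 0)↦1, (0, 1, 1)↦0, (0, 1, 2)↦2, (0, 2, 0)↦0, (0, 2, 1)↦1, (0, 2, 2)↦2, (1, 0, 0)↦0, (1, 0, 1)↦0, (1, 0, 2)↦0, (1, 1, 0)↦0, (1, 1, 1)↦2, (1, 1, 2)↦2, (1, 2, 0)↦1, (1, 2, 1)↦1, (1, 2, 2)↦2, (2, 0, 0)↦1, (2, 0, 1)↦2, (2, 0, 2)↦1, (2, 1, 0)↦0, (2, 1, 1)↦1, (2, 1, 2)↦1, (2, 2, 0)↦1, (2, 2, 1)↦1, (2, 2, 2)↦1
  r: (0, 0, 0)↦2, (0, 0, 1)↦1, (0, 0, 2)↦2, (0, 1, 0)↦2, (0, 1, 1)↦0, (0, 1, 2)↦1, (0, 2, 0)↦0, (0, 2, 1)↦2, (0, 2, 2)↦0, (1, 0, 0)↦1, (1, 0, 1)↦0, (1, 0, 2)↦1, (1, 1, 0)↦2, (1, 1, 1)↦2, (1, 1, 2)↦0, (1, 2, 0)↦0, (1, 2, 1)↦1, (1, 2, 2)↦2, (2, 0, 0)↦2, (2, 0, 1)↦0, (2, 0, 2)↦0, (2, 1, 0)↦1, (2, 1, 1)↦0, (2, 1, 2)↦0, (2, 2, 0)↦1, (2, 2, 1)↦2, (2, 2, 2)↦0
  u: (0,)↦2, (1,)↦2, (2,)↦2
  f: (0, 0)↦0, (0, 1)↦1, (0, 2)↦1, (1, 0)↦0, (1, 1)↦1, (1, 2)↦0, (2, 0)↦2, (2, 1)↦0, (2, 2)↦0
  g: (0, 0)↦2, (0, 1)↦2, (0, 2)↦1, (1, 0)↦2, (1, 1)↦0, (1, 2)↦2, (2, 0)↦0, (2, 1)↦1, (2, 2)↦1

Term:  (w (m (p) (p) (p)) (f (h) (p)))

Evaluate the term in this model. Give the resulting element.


value = 1

  p = 0
  p = 0
  p = 0
  (m (p) (p) (p)) = m(0, 0, 0) = 1
  h = 1
  p = 0
  (f (h) (p)) = f(1, 0) = 0
  (w (m (p) (p) (p)) (f (h) (p))) = w(1, 0) = 1


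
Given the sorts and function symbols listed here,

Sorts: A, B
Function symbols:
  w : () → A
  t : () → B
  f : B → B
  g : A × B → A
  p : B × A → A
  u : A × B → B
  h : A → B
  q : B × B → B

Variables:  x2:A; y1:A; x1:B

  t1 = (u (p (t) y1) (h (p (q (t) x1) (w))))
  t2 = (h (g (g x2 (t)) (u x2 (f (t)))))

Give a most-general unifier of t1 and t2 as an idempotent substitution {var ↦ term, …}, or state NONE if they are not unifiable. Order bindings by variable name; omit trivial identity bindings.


NONE (not unifiable)

head clash or occurs-check failure — not unifiable


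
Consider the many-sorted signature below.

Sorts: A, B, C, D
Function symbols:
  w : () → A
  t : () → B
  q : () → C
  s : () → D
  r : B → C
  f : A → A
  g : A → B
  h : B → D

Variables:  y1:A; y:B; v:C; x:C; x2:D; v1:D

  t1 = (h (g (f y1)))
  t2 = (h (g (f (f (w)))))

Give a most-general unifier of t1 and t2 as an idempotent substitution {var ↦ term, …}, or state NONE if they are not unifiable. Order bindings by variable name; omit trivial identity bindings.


{y1 ↦ (f (w))}


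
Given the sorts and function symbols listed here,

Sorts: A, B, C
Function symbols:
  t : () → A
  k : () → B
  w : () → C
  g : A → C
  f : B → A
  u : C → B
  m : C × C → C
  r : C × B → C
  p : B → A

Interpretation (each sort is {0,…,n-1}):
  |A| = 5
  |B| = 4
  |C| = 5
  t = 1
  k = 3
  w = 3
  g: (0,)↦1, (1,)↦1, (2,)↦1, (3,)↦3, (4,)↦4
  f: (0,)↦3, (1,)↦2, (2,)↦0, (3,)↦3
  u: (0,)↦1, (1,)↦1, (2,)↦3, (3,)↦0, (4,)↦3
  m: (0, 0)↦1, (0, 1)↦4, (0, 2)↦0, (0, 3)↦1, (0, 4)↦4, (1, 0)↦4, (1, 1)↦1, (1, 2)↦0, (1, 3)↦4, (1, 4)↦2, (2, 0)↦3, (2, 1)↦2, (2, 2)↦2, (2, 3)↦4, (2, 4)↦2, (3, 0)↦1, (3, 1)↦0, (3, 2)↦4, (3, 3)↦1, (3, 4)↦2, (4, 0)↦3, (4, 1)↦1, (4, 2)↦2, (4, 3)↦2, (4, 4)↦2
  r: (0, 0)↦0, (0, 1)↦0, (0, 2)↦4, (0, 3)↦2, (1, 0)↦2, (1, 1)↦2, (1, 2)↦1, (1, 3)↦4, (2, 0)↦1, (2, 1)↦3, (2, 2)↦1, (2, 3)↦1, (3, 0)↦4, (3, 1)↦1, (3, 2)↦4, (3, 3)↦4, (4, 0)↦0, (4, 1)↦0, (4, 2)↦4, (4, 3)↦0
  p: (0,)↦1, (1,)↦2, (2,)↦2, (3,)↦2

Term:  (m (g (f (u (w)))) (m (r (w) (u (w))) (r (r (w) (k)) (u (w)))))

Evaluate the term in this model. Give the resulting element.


  w = 3
  (u (w)) = u(3,) = 0
  (f (u (w))) = f(0,) = 3
  (g (f (u (w)))) = g(3,) = 3
  w = 3
  w = 3
  (u (w)) = u(3,) = 0
  (r (w) (u (w))) = r(3, 0) = 4
  w = 3
  k = 3
  (r (w) (k)) = r(3, 3) = 4
  w = 3
  (u (w)) = u(3,) = 0
  (r (r (w) (k)) (u (w))) = r(4, 0) = 0
  (m (r (w) (u (w))) (r (r (w) (k)) (u (w)))) = m(4, 0) = 3
  (m (g (f (u (w)))) (m (r (w) (u (w))) (r (r (w) (k)) (u (w))))) = m(3, 3) = 1

value = 1


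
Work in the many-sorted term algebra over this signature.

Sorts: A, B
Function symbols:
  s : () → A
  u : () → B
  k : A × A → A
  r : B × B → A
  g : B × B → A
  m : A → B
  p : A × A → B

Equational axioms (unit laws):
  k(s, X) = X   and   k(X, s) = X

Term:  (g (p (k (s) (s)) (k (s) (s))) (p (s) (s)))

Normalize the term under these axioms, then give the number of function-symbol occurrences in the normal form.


size = 7

1. (g (p (k (s) (s)) (k (s) (s))) (p (s) (s)))  →  (g (p (s) (k (s) (s))) (p (s) (s)))
2. (g (p (s) (k (s) (s))) (p (s) (s)))  →  (g (p (s) (s)) (p (s) (s)))
normal form: (g (p (s) (s)) (p (s) (s)))


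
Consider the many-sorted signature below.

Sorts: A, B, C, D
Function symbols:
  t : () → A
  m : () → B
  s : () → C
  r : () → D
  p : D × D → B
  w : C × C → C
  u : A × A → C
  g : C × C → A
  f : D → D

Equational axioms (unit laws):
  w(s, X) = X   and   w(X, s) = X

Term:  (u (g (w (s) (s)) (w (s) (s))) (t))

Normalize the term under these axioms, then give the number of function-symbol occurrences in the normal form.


size = 5

1. (u (g (w (s) (s)) (w (s) (s))) (t))  →  (u (g (s) (w (s) (s))) (t))
2. (u (g (s) (w (s) (s))) (t))  →  (u (g (s) (s)) (t))
normal form: (u (g (s) (s)) (t))


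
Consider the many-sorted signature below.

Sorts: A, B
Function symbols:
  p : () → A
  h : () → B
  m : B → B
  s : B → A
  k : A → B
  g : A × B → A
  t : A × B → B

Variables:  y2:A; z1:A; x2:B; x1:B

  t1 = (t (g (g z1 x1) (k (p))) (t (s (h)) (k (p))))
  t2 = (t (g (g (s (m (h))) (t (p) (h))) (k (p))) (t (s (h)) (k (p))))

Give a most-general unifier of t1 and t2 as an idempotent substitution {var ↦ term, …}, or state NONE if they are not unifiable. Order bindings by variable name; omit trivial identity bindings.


{x1 ↦ (t (p) (h)), z1 ↦ (s (m (h)))}


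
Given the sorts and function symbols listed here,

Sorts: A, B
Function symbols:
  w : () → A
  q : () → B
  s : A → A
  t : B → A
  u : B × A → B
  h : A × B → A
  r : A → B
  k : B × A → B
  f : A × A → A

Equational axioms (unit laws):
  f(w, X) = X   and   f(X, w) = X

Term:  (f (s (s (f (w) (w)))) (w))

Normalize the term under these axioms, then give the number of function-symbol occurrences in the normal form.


size = 3

1. (f (s (s (f (w) (w)))) (w))  →  (s (s (f (w) (w))))
2. (s (s (f (w) (w))))  →  (s (s (w)))
normal form: (s (s (w)))


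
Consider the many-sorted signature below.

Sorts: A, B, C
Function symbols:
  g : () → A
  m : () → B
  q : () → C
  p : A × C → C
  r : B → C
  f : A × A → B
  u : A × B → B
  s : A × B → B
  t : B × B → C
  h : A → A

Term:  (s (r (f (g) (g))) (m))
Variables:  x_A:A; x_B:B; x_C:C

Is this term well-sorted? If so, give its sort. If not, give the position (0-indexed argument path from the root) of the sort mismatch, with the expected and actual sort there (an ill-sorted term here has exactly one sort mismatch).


ill-sorted at position [0]: expected A, got C

      (g) : A
      (g) : A
    (f (g) (g)) : B
  (r (f (g) (g))) : C
  (m) : B
(s (r (f (g) (g))) (m)) : ✗ arg 0 at [0] has sort C, expected A


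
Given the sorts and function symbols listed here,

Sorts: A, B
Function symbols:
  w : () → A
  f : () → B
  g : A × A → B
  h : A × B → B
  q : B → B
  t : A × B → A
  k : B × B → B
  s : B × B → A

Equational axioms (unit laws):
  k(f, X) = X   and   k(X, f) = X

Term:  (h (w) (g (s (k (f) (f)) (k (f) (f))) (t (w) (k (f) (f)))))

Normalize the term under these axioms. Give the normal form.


normal form = (h (w) (g (s (f) (f)) (t (w) (f))))

1. (h (w) (g (s (k (f) (f)) (k (f) (f))) (t (w) (k (f) (f)))))  →  (h (w) (g (s (f) (k (f) (f))) (t (w) (k (f) (f)))))
2. (h (w) (g (s (f) (k (f) (f))) (t (w) (k (f) (f)))))  →  (h (w) (g (s (f) (f)) (t (w) (k (f) (f)))))
3. (h (w) (g (s (f) (f)) (t (w) (k (f) (f)))))  →  (h (w) (g (s (f) (f)) (t (w) (f))))


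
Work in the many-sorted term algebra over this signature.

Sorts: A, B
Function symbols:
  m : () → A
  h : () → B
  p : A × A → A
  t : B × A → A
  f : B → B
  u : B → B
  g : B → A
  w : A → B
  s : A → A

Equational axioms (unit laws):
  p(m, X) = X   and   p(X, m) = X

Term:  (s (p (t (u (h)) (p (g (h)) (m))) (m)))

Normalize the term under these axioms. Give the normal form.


normal form = (s (t (u (h)) (g (h))))

1. (s (p (t (u (h)) (p (g (h)) (m))) (m)))  →  (s (t (u (h)) (p (g (h)) (m))))
2. (s (t (u (h)) (p (g (h)) (m))))  →  (s (t (u (h)) (g (h))))


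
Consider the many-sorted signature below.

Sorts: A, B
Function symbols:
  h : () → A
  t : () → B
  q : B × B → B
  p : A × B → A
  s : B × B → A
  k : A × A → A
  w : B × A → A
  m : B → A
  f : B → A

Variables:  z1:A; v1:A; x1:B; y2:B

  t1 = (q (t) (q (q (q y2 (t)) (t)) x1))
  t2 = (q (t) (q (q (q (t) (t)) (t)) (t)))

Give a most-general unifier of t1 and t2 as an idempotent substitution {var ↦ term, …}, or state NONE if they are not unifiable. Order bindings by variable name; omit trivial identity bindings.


{x1 ↦ (t), y2 ↦ (t)}


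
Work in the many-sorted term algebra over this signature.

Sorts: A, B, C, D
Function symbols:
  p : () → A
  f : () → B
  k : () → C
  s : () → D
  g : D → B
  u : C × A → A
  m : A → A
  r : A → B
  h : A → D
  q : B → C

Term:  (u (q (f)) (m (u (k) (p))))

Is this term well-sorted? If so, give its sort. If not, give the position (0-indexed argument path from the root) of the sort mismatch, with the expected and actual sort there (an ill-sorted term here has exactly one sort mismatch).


well-sorted; sort = A

    (f) : B
  (q (f)) : C
      (k) : C
      (p) : A
    (u (k) (p)) : A
  (m (u (k) (p))) : A
(u (q (f)) (m (u (k) (p)))) : A


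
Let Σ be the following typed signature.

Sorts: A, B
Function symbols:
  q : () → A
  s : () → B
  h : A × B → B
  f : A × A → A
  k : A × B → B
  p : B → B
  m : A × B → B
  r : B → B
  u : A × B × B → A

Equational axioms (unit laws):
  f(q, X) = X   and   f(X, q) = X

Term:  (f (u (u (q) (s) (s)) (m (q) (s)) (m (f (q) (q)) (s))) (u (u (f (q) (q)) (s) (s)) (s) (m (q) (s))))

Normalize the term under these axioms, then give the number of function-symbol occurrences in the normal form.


1. (f (u (u (q) (s) (s)) (m (q) (s)) (m (f (q) (q)) (s))) (u (u (f (q) (q)) (s) (s)) (s) (m (q) (s))))  →  (f (u (u (q) (s) (s)) (m (q) (s)) (m (q) (s))) (u (u (f (q) (q)) (s) (s)) (s) (m (q) (s))))
2. (f (u (u (q) (s) (s)) (m (q) (s)) (m (q) (s))) (u (u (f (q) (q)) (s) (s)) (s) (m (q) (s))))  →  (f (u (u (q) (s) (s)) (m (q) (s)) (m (q) (s))) (u (u (q) (s) (s)) (s) (m (q) (s))))
normal form: (f (u (u (q) (s) (s)) (m (q) (s)) (m (q) (s))) (u (u (q) (s) (s)) (s) (m (q) (s))))

size = 21


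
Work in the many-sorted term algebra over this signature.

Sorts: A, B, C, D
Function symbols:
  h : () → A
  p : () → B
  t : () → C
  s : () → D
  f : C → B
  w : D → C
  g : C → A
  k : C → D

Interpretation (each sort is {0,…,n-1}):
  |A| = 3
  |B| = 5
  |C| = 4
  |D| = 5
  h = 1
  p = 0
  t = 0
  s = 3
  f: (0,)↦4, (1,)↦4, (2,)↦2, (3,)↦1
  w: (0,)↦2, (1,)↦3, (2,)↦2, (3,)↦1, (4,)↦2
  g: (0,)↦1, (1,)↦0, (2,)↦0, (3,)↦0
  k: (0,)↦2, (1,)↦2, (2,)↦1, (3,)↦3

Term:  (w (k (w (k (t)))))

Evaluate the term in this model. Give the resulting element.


value = 3

  t = 0
  (k (t)) = k(0,) = 2
  (w (k (t))) = w(2,) = 2
  (k (w (k (t)))) = k(2,) = 1
  (w (k (w (k (t))))) = w(1,) = 3


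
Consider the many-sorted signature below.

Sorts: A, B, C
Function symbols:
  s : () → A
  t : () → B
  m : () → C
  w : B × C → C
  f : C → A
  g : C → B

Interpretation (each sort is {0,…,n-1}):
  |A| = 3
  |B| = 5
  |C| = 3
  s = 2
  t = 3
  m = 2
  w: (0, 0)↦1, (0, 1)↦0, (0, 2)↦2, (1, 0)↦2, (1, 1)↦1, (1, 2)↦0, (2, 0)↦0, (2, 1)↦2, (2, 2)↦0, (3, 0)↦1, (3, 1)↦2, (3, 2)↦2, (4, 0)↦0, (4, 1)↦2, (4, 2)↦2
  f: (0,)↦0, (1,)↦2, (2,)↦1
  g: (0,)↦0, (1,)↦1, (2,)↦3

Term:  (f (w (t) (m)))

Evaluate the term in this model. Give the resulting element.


value = 1

  t = 3
  m = 2
  (w (t) (m)) = w(3, 2) = 2
  (f (w (t) (m))) = f(2,) = 1


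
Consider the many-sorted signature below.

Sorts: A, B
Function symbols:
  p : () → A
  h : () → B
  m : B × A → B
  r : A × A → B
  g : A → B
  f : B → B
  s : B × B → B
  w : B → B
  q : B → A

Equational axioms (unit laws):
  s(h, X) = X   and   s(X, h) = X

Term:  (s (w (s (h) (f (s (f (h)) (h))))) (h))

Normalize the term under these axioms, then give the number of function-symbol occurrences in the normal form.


1. (s (w (s (h) (f (s (f (h)) (h))))) (h))  →  (w (s (h) (f (s (f (h)) (h)))))
2. (w (s (h) (f (s (f (h)) (h)))))  →  (w (f (s (f (h)) (h))))
3. (w (f (s (f (h)) (h))))  →  (w (f (f (h))))
normal form: (w (f (f (h))))

size = 4


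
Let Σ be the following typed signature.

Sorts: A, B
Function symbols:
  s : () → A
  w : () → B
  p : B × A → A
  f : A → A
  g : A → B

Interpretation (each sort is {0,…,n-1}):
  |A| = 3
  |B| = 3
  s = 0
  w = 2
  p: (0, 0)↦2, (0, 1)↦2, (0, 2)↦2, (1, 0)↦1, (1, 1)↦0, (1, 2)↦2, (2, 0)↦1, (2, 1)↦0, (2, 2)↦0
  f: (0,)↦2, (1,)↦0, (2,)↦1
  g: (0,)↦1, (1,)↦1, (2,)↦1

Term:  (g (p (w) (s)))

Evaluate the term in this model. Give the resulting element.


  w = 2
  s = 0
  (p (w) (s)) = p(2, 0) = 1
  (g (p (w) (s))) = g(1,) = 1

value = 1


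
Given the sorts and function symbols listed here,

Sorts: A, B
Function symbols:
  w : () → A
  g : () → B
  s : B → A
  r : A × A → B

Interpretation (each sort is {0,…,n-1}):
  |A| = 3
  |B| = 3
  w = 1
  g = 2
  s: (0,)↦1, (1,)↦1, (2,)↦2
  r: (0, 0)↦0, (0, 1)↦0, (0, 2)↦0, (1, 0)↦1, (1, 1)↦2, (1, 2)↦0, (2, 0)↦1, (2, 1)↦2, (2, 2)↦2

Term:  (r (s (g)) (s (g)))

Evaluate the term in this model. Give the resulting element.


value = 2

  g = 2
  (s (g)) = s(2,) = 2
  g = 2
  (s (g)) = s(2,) = 2
  (r (s (g)) (s (g))) = r(2, 2) = 2


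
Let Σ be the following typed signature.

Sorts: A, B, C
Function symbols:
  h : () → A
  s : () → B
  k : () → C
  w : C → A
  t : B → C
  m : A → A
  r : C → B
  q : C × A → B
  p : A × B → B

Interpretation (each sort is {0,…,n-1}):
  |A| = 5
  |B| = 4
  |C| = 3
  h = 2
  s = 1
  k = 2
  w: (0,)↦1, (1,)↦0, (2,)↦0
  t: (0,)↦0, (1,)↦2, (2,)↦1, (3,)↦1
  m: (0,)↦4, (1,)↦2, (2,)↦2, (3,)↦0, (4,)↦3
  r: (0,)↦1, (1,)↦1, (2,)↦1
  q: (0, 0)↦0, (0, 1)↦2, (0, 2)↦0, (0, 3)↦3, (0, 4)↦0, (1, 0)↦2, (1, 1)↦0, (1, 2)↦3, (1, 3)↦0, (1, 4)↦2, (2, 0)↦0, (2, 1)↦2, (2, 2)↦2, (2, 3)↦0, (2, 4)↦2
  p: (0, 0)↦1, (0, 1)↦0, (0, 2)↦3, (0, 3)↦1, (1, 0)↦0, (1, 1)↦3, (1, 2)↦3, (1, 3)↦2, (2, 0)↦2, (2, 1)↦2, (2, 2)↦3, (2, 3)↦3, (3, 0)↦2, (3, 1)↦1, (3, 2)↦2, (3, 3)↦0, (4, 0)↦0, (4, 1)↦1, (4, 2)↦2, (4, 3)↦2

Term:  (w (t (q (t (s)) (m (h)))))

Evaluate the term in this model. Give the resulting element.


value = 0

  s = 1
  (t (s)) = t(1,) = 2
  h = 2
  (m (h)) = m(2,) = 2
  (q (t (s)) (m (h))) = q(2, 2) = 2
  (t (q (t (s)) (m (h)))) = t(2,) = 1
  (w (t (q (t (s)) (m (h))))) = w(1,) = 0


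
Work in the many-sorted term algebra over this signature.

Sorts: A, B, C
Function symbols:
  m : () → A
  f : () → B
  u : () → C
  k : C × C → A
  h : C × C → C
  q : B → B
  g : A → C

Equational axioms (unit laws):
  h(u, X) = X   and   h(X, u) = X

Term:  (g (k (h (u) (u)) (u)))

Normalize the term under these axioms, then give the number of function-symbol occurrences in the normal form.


size = 4

1. (g (k (h (u) (u)) (u)))  →  (g (k (u) (u)))
normal form: (g (k (u) (u)))


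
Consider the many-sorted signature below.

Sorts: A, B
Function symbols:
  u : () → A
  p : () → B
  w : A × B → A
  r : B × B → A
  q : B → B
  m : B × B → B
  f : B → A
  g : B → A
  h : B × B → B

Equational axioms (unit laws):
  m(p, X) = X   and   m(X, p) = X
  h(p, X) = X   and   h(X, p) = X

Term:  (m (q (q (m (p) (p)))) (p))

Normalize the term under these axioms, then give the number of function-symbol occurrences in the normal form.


1. (m (q (q (m (p) (p)))) (p))  →  (q (q (m (p) (p))))
2. (q (q (m (p) (p))))  →  (q (q (p)))
normal form: (q (q (p)))

size = 3


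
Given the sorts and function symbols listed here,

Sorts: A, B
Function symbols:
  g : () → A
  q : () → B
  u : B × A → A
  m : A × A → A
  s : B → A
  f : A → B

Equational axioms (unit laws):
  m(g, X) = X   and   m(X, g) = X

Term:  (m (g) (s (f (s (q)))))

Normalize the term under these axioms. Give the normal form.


normal form = (s (f (s (q))))

1. (m (g) (s (f (s (q)))))  →  (s (f (s (q))))


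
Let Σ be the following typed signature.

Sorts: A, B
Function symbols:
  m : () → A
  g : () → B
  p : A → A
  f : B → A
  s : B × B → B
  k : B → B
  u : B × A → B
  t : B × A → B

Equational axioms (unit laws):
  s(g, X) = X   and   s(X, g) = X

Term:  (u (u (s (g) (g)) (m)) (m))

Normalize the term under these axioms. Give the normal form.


normal form = (u (u (g) (m)) (m))

1. (u (u (s (g) (g)) (m)) (m))  →  (u (u (g) (m)) (m))


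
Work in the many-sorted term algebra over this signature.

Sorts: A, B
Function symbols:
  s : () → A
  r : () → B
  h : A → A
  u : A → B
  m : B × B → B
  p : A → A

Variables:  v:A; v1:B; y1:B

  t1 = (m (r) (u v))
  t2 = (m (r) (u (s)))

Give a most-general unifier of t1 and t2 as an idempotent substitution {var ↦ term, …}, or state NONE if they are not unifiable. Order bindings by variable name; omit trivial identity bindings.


{v ↦ (s)}
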